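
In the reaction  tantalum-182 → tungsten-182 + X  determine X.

beta-minus particle

Conserve mass number: 182 = 182 + A, so A = 0.
Conserve atomic number: 73 = 74 + Z, so Z = -1.
A = 0 and Z = -1 is e⁻ — a beta-minus particle.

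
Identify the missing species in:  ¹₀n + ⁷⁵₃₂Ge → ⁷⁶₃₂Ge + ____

Conserve mass number: 1 + 75 = 76 + A, so A = 0.
Conserve atomic number: 0 + 32 = 32 + Z, so Z = 0.
A = 0 and Z = 0 is ⁰₀γ — a gamma ray.

gamma ray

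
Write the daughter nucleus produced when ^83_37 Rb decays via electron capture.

Electron capture: mass number changes by +0, atomic number by -1.
A: 83 = 83; Z: 37 − 1 = 36.
Z = 36 is krypton, so the daughter is ^83_36 Kr.

Kr-83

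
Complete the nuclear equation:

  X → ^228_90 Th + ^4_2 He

Conserve mass number: A = 228 + 4, so A = 232.
Conserve atomic number: Z = 90 + 2, so Z = 92.
Z = 92 is uranium, so the species is ^232_92 U.

U-232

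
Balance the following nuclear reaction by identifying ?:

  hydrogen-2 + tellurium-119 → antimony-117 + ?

alpha particle

Conserve mass number: 2 + 119 = 117 + A, so A = 4.
Conserve atomic number: 1 + 52 = 51 + Z, so Z = 2.
A = 4 and Z = 2 is helium-4 — an alpha particle.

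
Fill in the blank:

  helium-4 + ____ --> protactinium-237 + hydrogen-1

Th-234

Conserve mass number: 4 + A = 237 + 1, so A = 234.
Conserve atomic number: 2 + Z = 91 + 1, so Z = 90.
Z = 90 is thorium, so the species is thorium-234.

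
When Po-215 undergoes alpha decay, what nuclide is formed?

Alpha decay: mass number changes by -4, atomic number by -2.
A: 215 − 4 = 211; Z: 84 − 2 = 82.
Z = 82 is lead, so the daughter is Pb-211.

Pb-211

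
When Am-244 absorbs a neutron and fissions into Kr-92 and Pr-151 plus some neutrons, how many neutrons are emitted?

2

Conserve mass number: 245 = 92 + 151 + k, so k = 245 − 243 = 2.
Check atomic number: 95 = 36 + 59 + 0 = 95. ✓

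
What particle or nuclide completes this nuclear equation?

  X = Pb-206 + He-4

Conserve mass number: A = 206 + 4, so A = 210.
Conserve atomic number: Z = 82 + 2, so Z = 84.
Z = 84 is polonium, so the species is Po-210.

Po-210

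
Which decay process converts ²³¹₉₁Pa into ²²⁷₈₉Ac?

ΔA = 227 − 231 = -4; ΔZ = 89 − 91 = -2.
A drops by 4 and Z drops by 2 — the signature of alpha emission.

alpha decay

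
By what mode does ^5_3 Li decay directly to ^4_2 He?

ΔA = 4 − 5 = -1; ΔZ = 2 − 3 = -1.
A drops by 1 and Z drops by 1 — a proton was emitted.

proton emission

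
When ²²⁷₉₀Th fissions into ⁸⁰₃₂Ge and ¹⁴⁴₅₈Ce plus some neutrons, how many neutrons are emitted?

Conserve mass number: 227 = 80 + 144 + k, so k = 227 − 224 = 3.
Check atomic number: 90 = 32 + 58 + 0 = 90. ✓

3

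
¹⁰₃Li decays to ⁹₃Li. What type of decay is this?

ΔA = 9 − 10 = -1; ΔZ = 3 − 3 = +0.
A drops by 1 with Z unchanged — a neutron was emitted.

neutron emission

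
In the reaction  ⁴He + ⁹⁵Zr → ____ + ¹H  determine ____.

Nb-98

Conserve mass number: 4 + 95 = A + 1, so A = 98.
Conserve atomic number: 2 + 40 = Z + 1, so Z = 41.
Z = 41 is niobium, so the species is ⁹⁸Nb.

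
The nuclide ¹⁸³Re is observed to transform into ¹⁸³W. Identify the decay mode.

ΔA = 183 − 183 = 0; ΔZ = 74 − 75 = -1.
A is unchanged and Z drops by 1 — a proton has become a neutron (β⁺ emission or electron capture).

beta-plus decay or electron capture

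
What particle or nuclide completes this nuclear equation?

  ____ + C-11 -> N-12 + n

deuteron

Conserve mass number: A + 11 = 12 + 1, so A = 2.
Conserve atomic number: Z + 6 = 7 + 0, so Z = 1.
A = 2 and Z = 1 is H-2 — a deuteron.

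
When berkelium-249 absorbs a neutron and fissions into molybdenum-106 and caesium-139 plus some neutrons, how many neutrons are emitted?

5

Conserve mass number: 250 = 106 + 139 + k, so k = 250 − 245 = 5.
Check atomic number: 97 = 42 + 55 + 0 = 97. ✓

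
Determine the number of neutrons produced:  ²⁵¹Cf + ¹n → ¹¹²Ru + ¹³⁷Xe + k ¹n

3

Conserve mass number: 252 = 112 + 137 + k, so k = 252 − 249 = 3.
Check atomic number: 98 = 44 + 54 + 0 = 98. ✓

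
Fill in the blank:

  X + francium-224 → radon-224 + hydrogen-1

neutron

Conserve mass number: A + 224 = 224 + 1, so A = 1.
Conserve atomic number: Z + 87 = 86 + 1, so Z = 0.
A = 1 and Z = 0 is neutron — a neutron.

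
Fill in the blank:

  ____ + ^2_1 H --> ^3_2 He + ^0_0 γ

Conserve mass number: A + 2 = 3 + 0, so A = 1.
Conserve atomic number: Z + 1 = 2 + 0, so Z = 1.
A = 1 and Z = 1 is ^1_1 H — a proton.

proton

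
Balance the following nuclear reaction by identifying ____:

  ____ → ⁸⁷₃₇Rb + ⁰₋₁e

Conserve mass number: A = 87 + 0, so A = 87.
Conserve atomic number: Z = 37 − 1, so Z = 36.
Z = 36 is krypton, so the species is ⁸⁷₃₆Kr.

Kr-87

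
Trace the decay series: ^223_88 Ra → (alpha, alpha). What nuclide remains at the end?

Po-215

Start: (A, Z) = (223, 88).
After α: (219, 86).
After α: (215, 84).
Z = 84 is polonium.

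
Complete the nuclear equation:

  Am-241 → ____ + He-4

Np-237

Conserve mass number: 241 = A + 4, so A = 237.
Conserve atomic number: 95 = Z + 2, so Z = 93.
Z = 93 is neptunium, so the species is Np-237.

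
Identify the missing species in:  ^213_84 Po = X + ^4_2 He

Pb-209

Conserve mass number: 213 = A + 4, so A = 209.
Conserve atomic number: 84 = Z + 2, so Z = 82.
Z = 82 is lead, so the species is ^209_82 Pb.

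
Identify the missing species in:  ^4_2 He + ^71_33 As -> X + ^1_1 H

Conserve mass number: 4 + 71 = A + 1, so A = 74.
Conserve atomic number: 2 + 33 = Z + 1, so Z = 34.
Z = 34 is selenium, so the species is ^74_34 Se.

Se-74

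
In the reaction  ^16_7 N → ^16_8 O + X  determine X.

beta-minus particle

Conserve mass number: 16 = 16 + A, so A = 0.
Conserve atomic number: 7 = 8 + Z, so Z = -1.
A = 0 and Z = -1 is ^0_-1 e — a beta-minus particle.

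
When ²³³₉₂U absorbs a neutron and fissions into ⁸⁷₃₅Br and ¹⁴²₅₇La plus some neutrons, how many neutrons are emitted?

Conserve mass number: 234 = 87 + 142 + k, so k = 234 − 229 = 5.
Check atomic number: 92 = 35 + 57 + 0 = 92. ✓

5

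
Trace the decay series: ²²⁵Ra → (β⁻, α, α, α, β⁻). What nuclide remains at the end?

Start: (A, Z) = (225, 88).
After β⁻: (225, 89).
After α: (221, 87).
After α: (217, 85).
After α: (213, 83).
After β⁻: (213, 84).
Z = 84 is polonium.

Po-213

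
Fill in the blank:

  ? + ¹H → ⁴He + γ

Conserve mass number: A + 1 = 4 + 0, so A = 3.
Conserve atomic number: Z + 1 = 2 + 0, so Z = 1.
A = 3 and Z = 1 is ³H — a triton.

triton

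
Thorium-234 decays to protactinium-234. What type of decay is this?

ΔA = 234 − 234 = 0; ΔZ = 91 − 90 = +1.
A is unchanged and Z rises by 1 — a neutron has become a proton (β⁻ decay).

beta-minus decay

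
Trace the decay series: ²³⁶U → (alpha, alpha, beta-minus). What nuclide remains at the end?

Ac-228

Start: (A, Z) = (236, 92).
After α: (232, 90).
After α: (228, 88).
After β⁻: (228, 89).
Z = 89 is actinium.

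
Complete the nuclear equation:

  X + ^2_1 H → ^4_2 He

deuteron

Conserve mass number: A + 2 = 4, so A = 2.
Conserve atomic number: Z + 1 = 2, so Z = 1.
A = 2 and Z = 1 is ^2_1 H — a deuteron.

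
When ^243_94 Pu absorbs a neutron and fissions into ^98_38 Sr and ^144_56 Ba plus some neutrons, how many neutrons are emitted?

Conserve mass number: 244 = 98 + 144 + k, so k = 244 − 242 = 2.
Check atomic number: 94 = 38 + 56 + 0 = 94. ✓

2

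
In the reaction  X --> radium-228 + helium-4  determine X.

Conserve mass number: A = 228 + 4, so A = 232.
Conserve atomic number: Z = 88 + 2, so Z = 90.
Z = 90 is thorium, so the species is thorium-232.

Th-232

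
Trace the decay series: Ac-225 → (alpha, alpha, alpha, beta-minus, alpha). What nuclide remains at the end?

Start: (A, Z) = (225, 89).
After α: (221, 87).
After α: (217, 85).
After α: (213, 83).
After β⁻: (213, 84).
After α: (209, 82).
Z = 82 is lead.

Pb-209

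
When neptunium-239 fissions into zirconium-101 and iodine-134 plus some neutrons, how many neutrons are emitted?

Conserve mass number: 239 = 101 + 134 + k, so k = 239 − 235 = 4.
Check atomic number: 93 = 40 + 53 + 0 = 93. ✓

4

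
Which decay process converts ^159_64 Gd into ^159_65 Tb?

beta-minus decay

ΔA = 159 − 159 = 0; ΔZ = 65 − 64 = +1.
A is unchanged and Z rises by 1 — a neutron has become a proton (β⁻ decay).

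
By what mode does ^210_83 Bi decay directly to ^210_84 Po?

beta-minus decay

ΔA = 210 − 210 = 0; ΔZ = 84 − 83 = +1.
A is unchanged and Z rises by 1 — a neutron has become a proton (β⁻ decay).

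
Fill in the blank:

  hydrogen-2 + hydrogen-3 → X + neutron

Conserve mass number: 2 + 3 = A + 1, so A = 4.
Conserve atomic number: 1 + 1 = Z + 0, so Z = 2.
A = 4 and Z = 2 is helium-4 — an alpha particle.

He-4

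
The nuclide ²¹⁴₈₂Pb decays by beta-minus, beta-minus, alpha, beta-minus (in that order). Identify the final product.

Bi-210

Start: (A, Z) = (214, 82).
After β⁻: (214, 83).
After β⁻: (214, 84).
After α: (210, 82).
After β⁻: (210, 83).
Z = 83 is bismuth.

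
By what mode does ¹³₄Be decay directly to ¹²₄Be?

neutron emission

ΔA = 12 − 13 = -1; ΔZ = 4 − 4 = +0.
A drops by 1 with Z unchanged — a neutron was emitted.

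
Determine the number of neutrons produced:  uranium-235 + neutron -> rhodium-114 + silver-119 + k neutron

3

Conserve mass number: 236 = 114 + 119 + k, so k = 236 − 233 = 3.
Check atomic number: 92 = 45 + 47 + 0 = 92. ✓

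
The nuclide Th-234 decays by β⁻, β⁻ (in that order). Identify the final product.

U-234

Start: (A, Z) = (234, 90).
After β⁻: (234, 91).
After β⁻: (234, 92).
Z = 92 is uranium.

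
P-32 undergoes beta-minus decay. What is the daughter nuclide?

S-32

Beta-minus decay: mass number changes by +0, atomic number by +1.
A: 32 = 32; Z: 15 + 1 = 16.
Z = 16 is sulfur, so the daughter is S-32.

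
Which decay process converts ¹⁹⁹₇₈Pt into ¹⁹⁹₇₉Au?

ΔA = 199 − 199 = 0; ΔZ = 79 − 78 = +1.
A is unchanged and Z rises by 1 — a neutron has become a proton (β⁻ decay).

beta-minus decay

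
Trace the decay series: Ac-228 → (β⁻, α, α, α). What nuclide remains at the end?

Start: (A, Z) = (228, 89).
After β⁻: (228, 90).
After α: (224, 88).
After α: (220, 86).
After α: (216, 84).
Z = 84 is polonium.

Po-216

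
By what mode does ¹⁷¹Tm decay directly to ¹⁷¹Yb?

ΔA = 171 − 171 = 0; ΔZ = 70 − 69 = +1.
A is unchanged and Z rises by 1 — a neutron has become a proton (β⁻ decay).

beta-minus decay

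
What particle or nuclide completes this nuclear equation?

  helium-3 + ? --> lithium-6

triton

Conserve mass number: 3 + A = 6, so A = 3.
Conserve atomic number: 2 + Z = 3, so Z = 1.
A = 3 and Z = 1 is hydrogen-3 — a triton.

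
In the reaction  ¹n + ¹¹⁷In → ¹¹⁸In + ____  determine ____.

Conserve mass number: 1 + 117 = 118 + A, so A = 0.
Conserve atomic number: 0 + 49 = 49 + Z, so Z = 0.
A = 0 and Z = 0 is γ — a gamma ray.

gamma ray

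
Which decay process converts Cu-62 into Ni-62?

beta-plus decay or electron capture

ΔA = 62 − 62 = 0; ΔZ = 28 − 29 = -1.
A is unchanged and Z drops by 1 — a proton has become a neutron (β⁺ emission or electron capture).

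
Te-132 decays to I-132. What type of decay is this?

beta-minus decay

ΔA = 132 − 132 = 0; ΔZ = 53 − 52 = +1.
A is unchanged and Z rises by 1 — a neutron has become a proton (β⁻ decay).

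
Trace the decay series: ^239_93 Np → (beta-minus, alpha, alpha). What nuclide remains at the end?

Th-231

Start: (A, Z) = (239, 93).
After β⁻: (239, 94).
After α: (235, 92).
After α: (231, 90).
Z = 90 is thorium.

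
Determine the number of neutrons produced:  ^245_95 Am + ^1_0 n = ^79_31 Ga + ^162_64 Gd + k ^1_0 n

5

Conserve mass number: 246 = 79 + 162 + k, so k = 246 − 241 = 5.
Check atomic number: 95 = 31 + 64 + 0 = 95. ✓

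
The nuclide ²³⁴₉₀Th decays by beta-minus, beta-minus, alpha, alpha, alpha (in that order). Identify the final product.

Rn-222

Start: (A, Z) = (234, 90).
After β⁻: (234, 91).
After β⁻: (234, 92).
After α: (230, 90).
After α: (226, 88).
After α: (222, 86).
Z = 86 is radon.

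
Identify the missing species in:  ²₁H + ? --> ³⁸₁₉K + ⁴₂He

Ca-40

Conserve mass number: 2 + A = 38 + 4, so A = 40.
Conserve atomic number: 1 + Z = 19 + 2, so Z = 20.
Z = 20 is calcium, so the species is ⁴⁰₂₀Ca.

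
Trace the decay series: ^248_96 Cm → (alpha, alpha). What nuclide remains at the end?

U-240

Start: (A, Z) = (248, 96).
After α: (244, 94).
After α: (240, 92).
Z = 92 is uranium.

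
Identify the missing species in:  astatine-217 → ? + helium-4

Bi-213

Conserve mass number: 217 = A + 4, so A = 213.
Conserve atomic number: 85 = Z + 2, so Z = 83.
Z = 83 is bismuth, so the species is bismuth-213.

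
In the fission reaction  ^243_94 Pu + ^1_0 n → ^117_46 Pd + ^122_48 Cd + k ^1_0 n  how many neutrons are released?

5

Conserve mass number: 244 = 117 + 122 + k, so k = 244 − 239 = 5.
Check atomic number: 94 = 46 + 48 + 0 = 94. ✓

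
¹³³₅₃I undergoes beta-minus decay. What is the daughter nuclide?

Beta-minus decay: mass number changes by +0, atomic number by +1.
A: 133 = 133; Z: 53 + 1 = 54.
Z = 54 is xenon, so the daughter is ¹³³₅₄Xe.

Xe-133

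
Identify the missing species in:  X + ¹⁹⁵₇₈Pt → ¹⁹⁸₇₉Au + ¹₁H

alpha particle

Conserve mass number: A + 195 = 198 + 1, so A = 4.
Conserve atomic number: Z + 78 = 79 + 1, so Z = 2.
A = 4 and Z = 2 is ⁴₂He — an alpha particle.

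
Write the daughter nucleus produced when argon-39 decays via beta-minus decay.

K-39

Beta-minus decay: mass number changes by +0, atomic number by +1.
A: 39 = 39; Z: 18 + 1 = 19.
Z = 19 is potassium, so the daughter is potassium-39.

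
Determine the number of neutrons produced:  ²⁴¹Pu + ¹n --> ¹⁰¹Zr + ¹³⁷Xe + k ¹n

4

Conserve mass number: 242 = 101 + 137 + k, so k = 242 − 238 = 4.
Check atomic number: 94 = 40 + 54 + 0 = 94. ✓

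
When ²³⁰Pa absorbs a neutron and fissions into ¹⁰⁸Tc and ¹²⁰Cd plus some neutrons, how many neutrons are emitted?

Conserve mass number: 231 = 108 + 120 + k, so k = 231 − 228 = 3.
Check atomic number: 91 = 43 + 48 + 0 = 91. ✓

3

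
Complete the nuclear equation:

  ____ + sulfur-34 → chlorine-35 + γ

Conserve mass number: A + 34 = 35 + 0, so A = 1.
Conserve atomic number: Z + 16 = 17 + 0, so Z = 1.
A = 1 and Z = 1 is hydrogen-1 — a proton.

proton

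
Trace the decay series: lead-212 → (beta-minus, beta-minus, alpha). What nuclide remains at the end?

Pb-208

Start: (A, Z) = (212, 82).
After β⁻: (212, 83).
After β⁻: (212, 84).
After α: (208, 82).
Z = 82 is lead.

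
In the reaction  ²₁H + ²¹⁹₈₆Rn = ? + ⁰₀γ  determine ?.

Fr-221

Conserve mass number: 2 + 219 = A + 0, so A = 221.
Conserve atomic number: 1 + 86 = Z + 0, so Z = 87.
Z = 87 is francium, so the species is ²²¹₈₇Fr.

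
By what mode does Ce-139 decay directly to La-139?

beta-plus decay or electron capture

ΔA = 139 − 139 = 0; ΔZ = 57 − 58 = -1.
A is unchanged and Z drops by 1 — a proton has become a neutron (β⁺ emission or electron capture).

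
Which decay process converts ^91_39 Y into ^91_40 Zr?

ΔA = 91 − 91 = 0; ΔZ = 40 − 39 = +1.
A is unchanged and Z rises by 1 — a neutron has become a proton (β⁻ decay).

beta-minus decay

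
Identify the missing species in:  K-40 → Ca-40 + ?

Conserve mass number: 40 = 40 + A, so A = 0.
Conserve atomic number: 19 = 20 + Z, so Z = -1.
A = 0 and Z = -1 is e⁻ — a beta-minus particle.

beta-minus particle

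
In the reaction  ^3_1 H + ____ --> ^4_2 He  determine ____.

proton

Conserve mass number: 3 + A = 4, so A = 1.
Conserve atomic number: 1 + Z = 2, so Z = 1.
A = 1 and Z = 1 is ^1_1 H — a proton.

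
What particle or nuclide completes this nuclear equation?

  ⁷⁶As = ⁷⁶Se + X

beta-minus particle

Conserve mass number: 76 = 76 + A, so A = 0.
Conserve atomic number: 33 = 34 + Z, so Z = -1.
A = 0 and Z = -1 is e⁻ — a beta-minus particle.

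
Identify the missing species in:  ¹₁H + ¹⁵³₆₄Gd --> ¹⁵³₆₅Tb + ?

Conserve mass number: 1 + 153 = 153 + A, so A = 1.
Conserve atomic number: 1 + 64 = 65 + Z, so Z = 0.
A = 1 and Z = 0 is ¹₀n — a neutron.

neutron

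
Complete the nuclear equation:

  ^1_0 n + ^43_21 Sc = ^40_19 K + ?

Conserve mass number: 1 + 43 = 40 + A, so A = 4.
Conserve atomic number: 0 + 21 = 19 + Z, so Z = 2.
A = 4 and Z = 2 is ^4_2 He — an alpha particle.

alpha particle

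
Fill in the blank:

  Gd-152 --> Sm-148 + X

Conserve mass number: 152 = 148 + A, so A = 4.
Conserve atomic number: 64 = 62 + Z, so Z = 2.
A = 4 and Z = 2 is He-4 — an alpha particle.

alpha particle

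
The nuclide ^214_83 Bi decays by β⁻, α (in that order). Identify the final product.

Start: (A, Z) = (214, 83).
After β⁻: (214, 84).
After α: (210, 82).
Z = 82 is lead.

Pb-210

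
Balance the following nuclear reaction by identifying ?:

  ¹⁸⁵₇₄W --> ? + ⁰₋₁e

Re-185

Conserve mass number: 185 = A + 0, so A = 185.
Conserve atomic number: 74 = Z − 1, so Z = 75.
Z = 75 is rhenium, so the species is ¹⁸⁵₇₅Re.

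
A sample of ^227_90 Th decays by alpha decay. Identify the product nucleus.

Alpha decay: mass number changes by -4, atomic number by -2.
A: 227 − 4 = 223; Z: 90 − 2 = 88.
Z = 88 is radium, so the daughter is ^223_88 Ra.

Ra-223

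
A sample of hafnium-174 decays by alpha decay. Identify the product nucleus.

Yb-170

Alpha decay: mass number changes by -4, atomic number by -2.
A: 174 − 4 = 170; Z: 72 − 2 = 70.
Z = 70 is ytterbium, so the daughter is ytterbium-170.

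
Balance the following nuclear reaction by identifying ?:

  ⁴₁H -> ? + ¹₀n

H-3

Conserve mass number: 4 = A + 1, so A = 3.
Conserve atomic number: 1 = Z + 0, so Z = 1.
A = 3 and Z = 1 is ³₁H — a triton.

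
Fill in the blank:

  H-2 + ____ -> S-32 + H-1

Conserve mass number: 2 + A = 32 + 1, so A = 31.
Conserve atomic number: 1 + Z = 16 + 1, so Z = 16.
Z = 16 is sulfur, so the species is S-31.

S-31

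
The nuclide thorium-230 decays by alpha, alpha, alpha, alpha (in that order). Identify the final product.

Start: (A, Z) = (230, 90).
After α: (226, 88).
After α: (222, 86).
After α: (218, 84).
After α: (214, 82).
Z = 82 is lead.

Pb-214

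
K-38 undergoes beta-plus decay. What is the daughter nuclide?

Ar-38

Beta-plus decay: mass number changes by +0, atomic number by -1.
A: 38 = 38; Z: 19 − 1 = 18.
Z = 18 is argon, so the daughter is Ar-38.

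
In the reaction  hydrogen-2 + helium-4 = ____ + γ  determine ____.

Conserve mass number: 2 + 4 = A + 0, so A = 6.
Conserve atomic number: 1 + 2 = Z + 0, so Z = 3.
Z = 3 is lithium, so the species is lithium-6.

Li-6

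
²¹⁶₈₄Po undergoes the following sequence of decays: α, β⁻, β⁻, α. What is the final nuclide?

Start: (A, Z) = (216, 84).
After α: (212, 82).
After β⁻: (212, 83).
After β⁻: (212, 84).
After α: (208, 82).
Z = 82 is lead.

Pb-208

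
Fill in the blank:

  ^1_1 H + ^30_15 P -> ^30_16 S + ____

Conserve mass number: 1 + 30 = 30 + A, so A = 1.
Conserve atomic number: 1 + 15 = 16 + Z, so Z = 0.
A = 1 and Z = 0 is ^1_0 n — a neutron.

neutron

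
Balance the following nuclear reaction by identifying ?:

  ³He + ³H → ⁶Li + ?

gamma ray

Conserve mass number: 3 + 3 = 6 + A, so A = 0.
Conserve atomic number: 2 + 1 = 3 + Z, so Z = 0.
A = 0 and Z = 0 is γ — a gamma ray.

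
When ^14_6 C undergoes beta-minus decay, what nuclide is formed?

Beta-minus decay: mass number changes by +0, atomic number by +1.
A: 14 = 14; Z: 6 + 1 = 7.
Z = 7 is nitrogen, so the daughter is ^14_7 N.

N-14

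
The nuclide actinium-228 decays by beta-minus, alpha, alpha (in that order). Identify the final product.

Rn-220

Start: (A, Z) = (228, 89).
After β⁻: (228, 90).
After α: (224, 88).
After α: (220, 86).
Z = 86 is radon.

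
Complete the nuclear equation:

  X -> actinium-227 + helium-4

Conserve mass number: A = 227 + 4, so A = 231.
Conserve atomic number: Z = 89 + 2, so Z = 91.
Z = 91 is protactinium, so the species is protactinium-231.

Pa-231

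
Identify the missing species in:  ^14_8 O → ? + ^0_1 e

N-14

Conserve mass number: 14 = A + 0, so A = 14.
Conserve atomic number: 8 = Z + 1, so Z = 7.
Z = 7 is nitrogen, so the species is ^14_7 N.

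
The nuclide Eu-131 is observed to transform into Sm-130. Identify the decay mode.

proton emission

ΔA = 130 − 131 = -1; ΔZ = 62 − 63 = -1.
A drops by 1 and Z drops by 1 — a proton was emitted.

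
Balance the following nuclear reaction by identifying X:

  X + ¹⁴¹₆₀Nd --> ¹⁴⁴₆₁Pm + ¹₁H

alpha particle

Conserve mass number: A + 141 = 144 + 1, so A = 4.
Conserve atomic number: Z + 60 = 61 + 1, so Z = 2.
A = 4 and Z = 2 is ⁴₂He — an alpha particle.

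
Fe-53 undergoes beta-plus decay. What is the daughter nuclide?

Beta-plus decay: mass number changes by +0, atomic number by -1.
A: 53 = 53; Z: 26 − 1 = 25.
Z = 25 is manganese, so the daughter is Mn-53.

Mn-53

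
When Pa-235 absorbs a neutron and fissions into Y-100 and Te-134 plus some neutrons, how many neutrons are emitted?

Conserve mass number: 236 = 100 + 134 + k, so k = 236 − 234 = 2.
Check atomic number: 91 = 39 + 52 + 0 = 91. ✓

2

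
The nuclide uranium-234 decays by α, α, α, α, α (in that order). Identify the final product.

Start: (A, Z) = (234, 92).
After α: (230, 90).
After α: (226, 88).
After α: (222, 86).
After α: (218, 84).
After α: (214, 82).
Z = 82 is lead.

Pb-214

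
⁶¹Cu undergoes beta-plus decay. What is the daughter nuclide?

Ni-61

Beta-plus decay: mass number changes by +0, atomic number by -1.
A: 61 = 61; Z: 29 − 1 = 28.
Z = 28 is nickel, so the daughter is ⁶¹Ni.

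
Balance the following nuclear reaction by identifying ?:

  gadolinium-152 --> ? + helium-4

Conserve mass number: 152 = A + 4, so A = 148.
Conserve atomic number: 64 = Z + 2, so Z = 62.
Z = 62 is samarium, so the species is samarium-148.

Sm-148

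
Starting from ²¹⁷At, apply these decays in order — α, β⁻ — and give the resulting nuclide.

Start: (A, Z) = (217, 85).
After α: (213, 83).
After β⁻: (213, 84).
Z = 84 is polonium.

Po-213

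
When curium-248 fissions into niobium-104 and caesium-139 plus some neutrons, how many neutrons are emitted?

5

Conserve mass number: 248 = 104 + 139 + k, so k = 248 − 243 = 5.
Check atomic number: 96 = 41 + 55 + 0 = 96. ✓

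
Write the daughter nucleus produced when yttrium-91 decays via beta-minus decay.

Zr-91

Beta-minus decay: mass number changes by +0, atomic number by +1.
A: 91 = 91; Z: 39 + 1 = 40.
Z = 40 is zirconium, so the daughter is zirconium-91.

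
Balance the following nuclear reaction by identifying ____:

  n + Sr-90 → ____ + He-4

Conserve mass number: 1 + 90 = A + 4, so A = 87.
Conserve atomic number: 0 + 38 = Z + 2, so Z = 36.
Z = 36 is krypton, so the species is Kr-87.

Kr-87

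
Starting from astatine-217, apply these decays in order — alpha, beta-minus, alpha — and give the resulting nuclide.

Pb-209

Start: (A, Z) = (217, 85).
After α: (213, 83).
After β⁻: (213, 84).
After α: (209, 82).
Z = 82 is lead.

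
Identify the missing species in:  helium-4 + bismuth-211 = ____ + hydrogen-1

Po-214

Conserve mass number: 4 + 211 = A + 1, so A = 214.
Conserve atomic number: 2 + 83 = Z + 1, so Z = 84.
Z = 84 is polonium, so the species is polonium-214.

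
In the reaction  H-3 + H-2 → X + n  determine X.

He-4

Conserve mass number: 3 + 2 = A + 1, so A = 4.
Conserve atomic number: 1 + 1 = Z + 0, so Z = 2.
A = 4 and Z = 2 is He-4 — an alpha particle.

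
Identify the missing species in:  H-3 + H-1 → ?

Conserve mass number: 3 + 1 = A, so A = 4.
Conserve atomic number: 1 + 1 = Z, so Z = 2.
A = 4 and Z = 2 is He-4 — an alpha particle.

He-4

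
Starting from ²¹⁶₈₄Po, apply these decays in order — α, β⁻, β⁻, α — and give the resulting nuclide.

Pb-208

Start: (A, Z) = (216, 84).
After α: (212, 82).
After β⁻: (212, 83).
After β⁻: (212, 84).
After α: (208, 82).
Z = 82 is lead.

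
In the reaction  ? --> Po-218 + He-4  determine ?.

Rn-222

Conserve mass number: A = 218 + 4, so A = 222.
Conserve atomic number: Z = 84 + 2, so Z = 86.
Z = 86 is radon, so the species is Rn-222.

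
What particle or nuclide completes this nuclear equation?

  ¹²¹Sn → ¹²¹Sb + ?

beta-minus particle

Conserve mass number: 121 = 121 + A, so A = 0.
Conserve atomic number: 50 = 51 + Z, so Z = -1.
A = 0 and Z = -1 is e⁻ — a beta-minus particle.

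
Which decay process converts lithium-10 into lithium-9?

ΔA = 9 − 10 = -1; ΔZ = 3 − 3 = +0.
A drops by 1 with Z unchanged — a neutron was emitted.

neutron emission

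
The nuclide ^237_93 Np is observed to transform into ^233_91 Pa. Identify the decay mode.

alpha decay

ΔA = 233 − 237 = -4; ΔZ = 91 − 93 = -2.
A drops by 4 and Z drops by 2 — the signature of alpha emission.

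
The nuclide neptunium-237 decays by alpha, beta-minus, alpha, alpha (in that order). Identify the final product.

Start: (A, Z) = (237, 93).
After α: (233, 91).
After β⁻: (233, 92).
After α: (229, 90).
After α: (225, 88).
Z = 88 is radium.

Ra-225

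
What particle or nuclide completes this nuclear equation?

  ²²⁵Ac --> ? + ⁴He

Fr-221

Conserve mass number: 225 = A + 4, so A = 221.
Conserve atomic number: 89 = Z + 2, so Z = 87.
Z = 87 is francium, so the species is ²²¹Fr.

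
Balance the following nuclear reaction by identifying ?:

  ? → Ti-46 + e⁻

Conserve mass number: A = 46 + 0, so A = 46.
Conserve atomic number: Z = 22 − 1, so Z = 21.
Z = 21 is scandium, so the species is Sc-46.

Sc-46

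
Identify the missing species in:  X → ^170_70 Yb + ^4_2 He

Conserve mass number: A = 170 + 4, so A = 174.
Conserve atomic number: Z = 70 + 2, so Z = 72.
Z = 72 is hafnium, so the species is ^174_72 Hf.

Hf-174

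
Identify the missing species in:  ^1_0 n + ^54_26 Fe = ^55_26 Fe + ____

gamma ray

Conserve mass number: 1 + 54 = 55 + A, so A = 0.
Conserve atomic number: 0 + 26 = 26 + Z, so Z = 0.
A = 0 and Z = 0 is ^0_0 γ — a gamma ray.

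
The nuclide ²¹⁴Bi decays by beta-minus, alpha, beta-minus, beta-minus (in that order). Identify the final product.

Start: (A, Z) = (214, 83).
After β⁻: (214, 84).
After α: (210, 82).
After β⁻: (210, 83).
After β⁻: (210, 84).
Z = 84 is polonium.

Po-210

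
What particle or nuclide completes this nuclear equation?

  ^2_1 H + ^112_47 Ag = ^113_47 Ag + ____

proton

Conserve mass number: 2 + 112 = 113 + A, so A = 1.
Conserve atomic number: 1 + 47 = 47 + Z, so Z = 1.
A = 1 and Z = 1 is ^1_1 H — a proton.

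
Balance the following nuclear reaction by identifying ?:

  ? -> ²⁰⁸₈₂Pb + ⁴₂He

Po-212

Conserve mass number: A = 208 + 4, so A = 212.
Conserve atomic number: Z = 82 + 2, so Z = 84.
Z = 84 is polonium, so the species is ²¹²₈₄Po.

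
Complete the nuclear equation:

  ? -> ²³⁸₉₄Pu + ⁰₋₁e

Conserve mass number: A = 238 + 0, so A = 238.
Conserve atomic number: Z = 94 − 1, so Z = 93.
Z = 93 is neptunium, so the species is ²³⁸₉₃Np.

Np-238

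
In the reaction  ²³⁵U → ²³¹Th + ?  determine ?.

Conserve mass number: 235 = 231 + A, so A = 4.
Conserve atomic number: 92 = 90 + Z, so Z = 2.
A = 4 and Z = 2 is ⁴He — an alpha particle.

alpha particle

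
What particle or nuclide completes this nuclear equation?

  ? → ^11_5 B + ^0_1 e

Conserve mass number: A = 11 + 0, so A = 11.
Conserve atomic number: Z = 5 + 1, so Z = 6.
Z = 6 is carbon, so the species is ^11_6 C.

C-11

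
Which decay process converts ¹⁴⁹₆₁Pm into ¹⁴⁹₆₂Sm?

beta-minus decay

ΔA = 149 − 149 = 0; ΔZ = 62 − 61 = +1.
A is unchanged and Z rises by 1 — a neutron has become a proton (β⁻ decay).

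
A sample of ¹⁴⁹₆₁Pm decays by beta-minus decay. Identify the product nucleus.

Sm-149

Beta-minus decay: mass number changes by +0, atomic number by +1.
A: 149 = 149; Z: 61 + 1 = 62.
Z = 62 is samarium, so the daughter is ¹⁴⁹₆₂Sm.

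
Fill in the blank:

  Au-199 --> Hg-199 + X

beta-minus particle

Conserve mass number: 199 = 199 + A, so A = 0.
Conserve atomic number: 79 = 80 + Z, so Z = -1.
A = 0 and Z = -1 is e⁻ — a beta-minus particle.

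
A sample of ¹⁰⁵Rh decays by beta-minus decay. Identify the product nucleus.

Beta-minus decay: mass number changes by +0, atomic number by +1.
A: 105 = 105; Z: 45 + 1 = 46.
Z = 46 is palladium, so the daughter is ¹⁰⁵Pd.

Pd-105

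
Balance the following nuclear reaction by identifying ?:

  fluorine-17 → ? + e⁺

O-17

Conserve mass number: 17 = A + 0, so A = 17.
Conserve atomic number: 9 = Z + 1, so Z = 8.
Z = 8 is oxygen, so the species is oxygen-17.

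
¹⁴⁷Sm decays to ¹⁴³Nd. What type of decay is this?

ΔA = 143 − 147 = -4; ΔZ = 60 − 62 = -2.
A drops by 4 and Z drops by 2 — the signature of alpha emission.

alpha decay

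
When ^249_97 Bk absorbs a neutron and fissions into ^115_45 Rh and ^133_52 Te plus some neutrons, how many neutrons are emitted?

2

Conserve mass number: 250 = 115 + 133 + k, so k = 250 − 248 = 2.
Check atomic number: 97 = 45 + 52 + 0 = 97. ✓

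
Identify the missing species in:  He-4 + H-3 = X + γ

Conserve mass number: 4 + 3 = A + 0, so A = 7.
Conserve atomic number: 2 + 1 = Z + 0, so Z = 3.
Z = 3 is lithium, so the species is Li-7.

Li-7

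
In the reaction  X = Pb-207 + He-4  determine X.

Conserve mass number: A = 207 + 4, so A = 211.
Conserve atomic number: Z = 82 + 2, so Z = 84.
Z = 84 is polonium, so the species is Po-211.

Po-211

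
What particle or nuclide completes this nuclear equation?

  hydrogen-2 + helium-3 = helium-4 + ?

Conserve mass number: 2 + 3 = 4 + A, so A = 1.
Conserve atomic number: 1 + 2 = 2 + Z, so Z = 1.
A = 1 and Z = 1 is hydrogen-1 — a proton.

proton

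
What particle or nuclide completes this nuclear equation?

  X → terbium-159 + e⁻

Conserve mass number: A = 159 + 0, so A = 159.
Conserve atomic number: Z = 65 − 1, so Z = 64.
Z = 64 is gadolinium, so the species is gadolinium-159.

Gd-159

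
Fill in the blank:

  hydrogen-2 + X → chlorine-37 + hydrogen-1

Cl-36

Conserve mass number: 2 + A = 37 + 1, so A = 36.
Conserve atomic number: 1 + Z = 17 + 1, so Z = 17.
Z = 17 is chlorine, so the species is chlorine-36.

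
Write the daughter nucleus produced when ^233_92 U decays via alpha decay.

Alpha decay: mass number changes by -4, atomic number by -2.
A: 233 − 4 = 229; Z: 92 − 2 = 90.
Z = 90 is thorium, so the daughter is ^229_90 Th.

Th-229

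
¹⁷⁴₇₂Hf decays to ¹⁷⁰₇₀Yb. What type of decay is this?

ΔA = 170 − 174 = -4; ΔZ = 70 − 72 = -2.
A drops by 4 and Z drops by 2 — the signature of alpha emission.

alpha decay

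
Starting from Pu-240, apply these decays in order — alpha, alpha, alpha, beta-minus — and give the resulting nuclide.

Start: (A, Z) = (240, 94).
After α: (236, 92).
After α: (232, 90).
After α: (228, 88).
After β⁻: (228, 89).
Z = 89 is actinium.

Ac-228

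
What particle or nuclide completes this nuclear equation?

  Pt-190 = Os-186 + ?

alpha particle

Conserve mass number: 190 = 186 + A, so A = 4.
Conserve atomic number: 78 = 76 + Z, so Z = 2.
A = 4 and Z = 2 is He-4 — an alpha particle.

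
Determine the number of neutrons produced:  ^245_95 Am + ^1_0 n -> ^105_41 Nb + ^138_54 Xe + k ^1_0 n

3

Conserve mass number: 246 = 105 + 138 + k, so k = 246 − 243 = 3.
Check atomic number: 95 = 41 + 54 + 0 = 95. ✓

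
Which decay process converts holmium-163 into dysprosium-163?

ΔA = 163 − 163 = 0; ΔZ = 66 − 67 = -1.
A is unchanged and Z drops by 1 — a proton has become a neutron (β⁺ emission or electron capture).

beta-plus decay or electron capture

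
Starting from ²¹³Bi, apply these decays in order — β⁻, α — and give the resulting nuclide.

Pb-209

Start: (A, Z) = (213, 83).
After β⁻: (213, 84).
After α: (209, 82).
Z = 82 is lead.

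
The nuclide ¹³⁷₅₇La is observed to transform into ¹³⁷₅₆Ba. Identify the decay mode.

ΔA = 137 − 137 = 0; ΔZ = 56 − 57 = -1.
A is unchanged and Z drops by 1 — a proton has become a neutron (β⁺ emission or electron capture).

beta-plus decay or electron capture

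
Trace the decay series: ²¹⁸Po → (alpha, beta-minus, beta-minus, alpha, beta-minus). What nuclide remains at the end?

Bi-210

Start: (A, Z) = (218, 84).
After α: (214, 82).
After β⁻: (214, 83).
After β⁻: (214, 84).
After α: (210, 82).
After β⁻: (210, 83).
Z = 83 is bismuth.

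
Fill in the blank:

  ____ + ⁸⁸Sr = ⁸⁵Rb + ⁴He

Conserve mass number: A + 88 = 85 + 4, so A = 1.
Conserve atomic number: Z + 38 = 37 + 2, so Z = 1.
A = 1 and Z = 1 is ¹H — a proton.

proton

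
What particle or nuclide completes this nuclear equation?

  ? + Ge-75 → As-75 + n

Conserve mass number: A + 75 = 75 + 1, so A = 1.
Conserve atomic number: Z + 32 = 33 + 0, so Z = 1.
A = 1 and Z = 1 is H-1 — a proton.

proton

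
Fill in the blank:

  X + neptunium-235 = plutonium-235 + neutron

Conserve mass number: A + 235 = 235 + 1, so A = 1.
Conserve atomic number: Z + 93 = 94 + 0, so Z = 1.
A = 1 and Z = 1 is hydrogen-1 — a proton.

proton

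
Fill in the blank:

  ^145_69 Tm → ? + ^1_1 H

Conserve mass number: 145 = A + 1, so A = 144.
Conserve atomic number: 69 = Z + 1, so Z = 68.
Z = 68 is erbium, so the species is ^144_68 Er.

Er-144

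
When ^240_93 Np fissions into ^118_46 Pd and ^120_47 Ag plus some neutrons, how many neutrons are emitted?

2

Conserve mass number: 240 = 118 + 120 + k, so k = 240 − 238 = 2.
Check atomic number: 93 = 46 + 47 + 0 = 93. ✓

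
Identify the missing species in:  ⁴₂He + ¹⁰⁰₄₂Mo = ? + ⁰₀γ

Conserve mass number: 4 + 100 = A + 0, so A = 104.
Conserve atomic number: 2 + 42 = Z + 0, so Z = 44.
Z = 44 is ruthenium, so the species is ¹⁰⁴₄₄Ru.

Ru-104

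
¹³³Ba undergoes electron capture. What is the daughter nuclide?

Cs-133

Electron capture: mass number changes by +0, atomic number by -1.
A: 133 = 133; Z: 56 − 1 = 55.
Z = 55 is caesium, so the daughter is ¹³³Cs.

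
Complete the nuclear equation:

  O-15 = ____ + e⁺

Conserve mass number: 15 = A + 0, so A = 15.
Conserve atomic number: 8 = Z + 1, so Z = 7.
Z = 7 is nitrogen, so the species is N-15.

N-15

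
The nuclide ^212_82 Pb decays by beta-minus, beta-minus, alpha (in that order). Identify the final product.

Pb-208

Start: (A, Z) = (212, 82).
After β⁻: (212, 83).
After β⁻: (212, 84).
After α: (208, 82).
Z = 82 is lead.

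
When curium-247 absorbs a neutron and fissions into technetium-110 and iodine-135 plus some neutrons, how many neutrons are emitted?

3

Conserve mass number: 248 = 110 + 135 + k, so k = 248 − 245 = 3.
Check atomic number: 96 = 43 + 53 + 0 = 96. ✓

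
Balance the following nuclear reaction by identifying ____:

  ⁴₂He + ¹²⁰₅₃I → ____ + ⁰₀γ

Cs-124

Conserve mass number: 4 + 120 = A + 0, so A = 124.
Conserve atomic number: 2 + 53 = Z + 0, so Z = 55.
Z = 55 is caesium, so the species is ¹²⁴₅₅Cs.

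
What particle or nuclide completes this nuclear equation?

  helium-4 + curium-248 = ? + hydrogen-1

Bk-251

Conserve mass number: 4 + 248 = A + 1, so A = 251.
Conserve atomic number: 2 + 96 = Z + 1, so Z = 97.
Z = 97 is berkelium, so the species is berkelium-251.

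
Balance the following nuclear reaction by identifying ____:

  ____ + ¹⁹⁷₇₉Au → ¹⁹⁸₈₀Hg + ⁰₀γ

Conserve mass number: A + 197 = 198 + 0, so A = 1.
Conserve atomic number: Z + 79 = 80 + 0, so Z = 1.
A = 1 and Z = 1 is ¹₁H — a proton.

proton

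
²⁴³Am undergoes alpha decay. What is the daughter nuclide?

Np-239

Alpha decay: mass number changes by -4, atomic number by -2.
A: 243 − 4 = 239; Z: 95 − 2 = 93.
Z = 93 is neptunium, so the daughter is ²³⁹Np.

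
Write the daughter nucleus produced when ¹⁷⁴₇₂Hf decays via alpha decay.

Yb-170

Alpha decay: mass number changes by -4, atomic number by -2.
A: 174 − 4 = 170; Z: 72 − 2 = 70.
Z = 70 is ytterbium, so the daughter is ¹⁷⁰₇₀Yb.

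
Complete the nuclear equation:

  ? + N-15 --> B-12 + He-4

Conserve mass number: A + 15 = 12 + 4, so A = 1.
Conserve atomic number: Z + 7 = 5 + 2, so Z = 0.
A = 1 and Z = 0 is n — a neutron.

neutron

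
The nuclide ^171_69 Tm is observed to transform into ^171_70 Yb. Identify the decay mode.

ΔA = 171 − 171 = 0; ΔZ = 70 − 69 = +1.
A is unchanged and Z rises by 1 — a neutron has become a proton (β⁻ decay).

beta-minus decay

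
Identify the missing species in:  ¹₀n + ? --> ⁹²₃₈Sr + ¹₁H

Y-92

Conserve mass number: 1 + A = 92 + 1, so A = 92.
Conserve atomic number: 0 + Z = 38 + 1, so Z = 39.
Z = 39 is yttrium, so the species is ⁹²₃₉Y.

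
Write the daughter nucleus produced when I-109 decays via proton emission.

Te-108

Proton emission: mass number changes by -1, atomic number by -1.
A: 109 − 1 = 108; Z: 53 − 1 = 52.
Z = 52 is tellurium, so the daughter is Te-108.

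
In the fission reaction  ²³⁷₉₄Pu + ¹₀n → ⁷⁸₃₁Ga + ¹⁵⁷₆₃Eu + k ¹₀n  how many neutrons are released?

Conserve mass number: 238 = 78 + 157 + k, so k = 238 − 235 = 3.
Check atomic number: 94 = 31 + 63 + 0 = 94. ✓

3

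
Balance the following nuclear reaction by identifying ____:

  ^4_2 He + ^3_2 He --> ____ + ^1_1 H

Conserve mass number: 4 + 3 = A + 1, so A = 6.
Conserve atomic number: 2 + 2 = Z + 1, so Z = 3.
Z = 3 is lithium, so the species is ^6_3 Li.

Li-6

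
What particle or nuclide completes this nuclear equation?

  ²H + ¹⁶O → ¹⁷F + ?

Conserve mass number: 2 + 16 = 17 + A, so A = 1.
Conserve atomic number: 1 + 8 = 9 + Z, so Z = 0.
A = 1 and Z = 0 is ¹n — a neutron.

neutron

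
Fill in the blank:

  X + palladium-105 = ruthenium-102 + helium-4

Conserve mass number: A + 105 = 102 + 4, so A = 1.
Conserve atomic number: Z + 46 = 44 + 2, so Z = 0.
A = 1 and Z = 0 is neutron — a neutron.

neutron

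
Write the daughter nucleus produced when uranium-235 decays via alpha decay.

Alpha decay: mass number changes by -4, atomic number by -2.
A: 235 − 4 = 231; Z: 92 − 2 = 90.
Z = 90 is thorium, so the daughter is thorium-231.

Th-231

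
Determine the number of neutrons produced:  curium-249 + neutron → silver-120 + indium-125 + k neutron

Conserve mass number: 250 = 120 + 125 + k, so k = 250 − 245 = 5.
Check atomic number: 96 = 47 + 49 + 0 = 96. ✓

5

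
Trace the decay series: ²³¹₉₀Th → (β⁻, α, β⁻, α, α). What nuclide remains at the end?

Rn-219

Start: (A, Z) = (231, 90).
After β⁻: (231, 91).
After α: (227, 89).
After β⁻: (227, 90).
After α: (223, 88).
After α: (219, 86).
Z = 86 is radon.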